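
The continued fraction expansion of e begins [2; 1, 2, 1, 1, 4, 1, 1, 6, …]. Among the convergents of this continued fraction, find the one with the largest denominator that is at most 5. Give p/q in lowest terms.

11/4

a_0 = 2: 2/1  (≤ bound)
a_1 = 1: 3/1  (≤ bound)
a_2 = 2: 8/3  (≤ bound)
a_3 = 1: 11/4  (≤ bound)
a_4 = 1: 19/7  (> 5, stop)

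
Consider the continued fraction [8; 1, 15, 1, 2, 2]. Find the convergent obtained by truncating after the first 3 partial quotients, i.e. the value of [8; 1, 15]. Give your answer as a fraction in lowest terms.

Start with 15.
1 + 1/(15/1) = 1 + 1/15 = 16/15
8 + 1/(16/15) = 8 + 15/16 = 143/16

143/16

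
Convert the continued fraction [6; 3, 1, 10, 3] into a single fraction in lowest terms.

832/133

Start with 3.
10 + 1/(3/1) = 10 + 1/3 = 31/3
1 + 1/(31/3) = 1 + 3/31 = 34/31
3 + 1/(34/31) = 3 + 31/34 = 133/34
6 + 1/(133/34) = 6 + 34/133 = 832/133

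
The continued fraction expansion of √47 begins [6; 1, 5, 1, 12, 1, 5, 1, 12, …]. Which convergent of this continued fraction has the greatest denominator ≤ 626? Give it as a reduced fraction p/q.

List convergents until the denominator exceeds the bound:
a_0 = 6: 6/1  (≤ bound)
a_1 = 1: 7/1  (≤ bound)
a_2 = 5: 41/6  (≤ bound)
a_3 = 1: 48/7  (≤ bound)
a_4 = 12: 617/90  (≤ bound)
a_5 = 1: 665/97  (≤ bound)
a_6 = 5: 3942/575  (≤ bound)
a_7 = 1: 4607/672  (> 626, stop)

3942/575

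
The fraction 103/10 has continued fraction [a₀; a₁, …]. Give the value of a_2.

3

Apply division with remainder until the remainder is 0:
⌊103/10⌋ = 10, remainder 3
⌊10/3⌋ = 3, remainder 1
⌊3/1⌋ = 3, remainder 0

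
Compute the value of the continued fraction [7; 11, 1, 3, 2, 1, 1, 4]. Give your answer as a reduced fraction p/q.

8424/1189

Start with 4.
1 + 1/(4/1) = 1 + 1/4 = 5/4
1 + 1/(5/4) = 1 + 4/5 = 9/5
2 + 1/(9/5) = 2 + 5/9 = 23/9
3 + 1/(23/9) = 3 + 9/23 = 78/23
1 + 1/(78/23) = 1 + 23/78 = 101/78
11 + 1/(101/78) = 11 + 78/101 = 1189/101
7 + 1/(1189/101) = 7 + 101/1189 = 8424/1189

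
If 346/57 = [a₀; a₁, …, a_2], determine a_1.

346 = 6·57 + 4, so a_0 = 6
57 = 14·4 + 1, so a_1 = 14

14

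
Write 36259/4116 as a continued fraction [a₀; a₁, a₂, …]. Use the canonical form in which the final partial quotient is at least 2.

[8; 1, 4, 4, 9, 10, 2]

Apply division with remainder until the remainder is 0:
36259 = 8·4116 + 3331, so a_0 = 8
4116 = 1·3331 + 785, so a_1 = 1
3331 = 4·785 + 191, so a_2 = 4
785 = 4·191 + 21, so a_3 = 4
191 = 9·21 + 2, so a_4 = 9
21 = 10·2 + 1, so a_5 = 10
2 = 2·1 + 0, so a_6 = 2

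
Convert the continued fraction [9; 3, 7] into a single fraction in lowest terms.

Compute successive convergents:
a_0 = 9: 9/1
a_1 = 3: 28/3
a_2 = 7: 205/22

205/22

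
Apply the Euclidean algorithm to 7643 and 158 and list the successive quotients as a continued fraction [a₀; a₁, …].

[48; 2, 1, 2, 9, 2]

7643 ÷ 158 → quotient 48, remainder 59
158 ÷ 59 → quotient 2, remainder 40
59 ÷ 40 → quotient 1, remainder 19
40 ÷ 19 → quotient 2, remainder 2
19 ÷ 2 → quotient 9, remainder 1
2 ÷ 1 → quotient 2, remainder 0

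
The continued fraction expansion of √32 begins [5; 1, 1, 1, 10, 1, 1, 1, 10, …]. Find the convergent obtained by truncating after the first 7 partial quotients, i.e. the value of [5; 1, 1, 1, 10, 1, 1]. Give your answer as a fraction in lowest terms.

379/67

Start with 1.
1 + 1/(1/1) = 1 + 1/1 = 2/1
10 + 1/(2/1) = 10 + 1/2 = 21/2
1 + 1/(21/2) = 1 + 2/21 = 23/21
1 + 1/(23/21) = 1 + 21/23 = 44/23
1 + 1/(44/23) = 1 + 23/44 = 67/44
5 + 1/(67/44) = 5 + 44/67 = 379/67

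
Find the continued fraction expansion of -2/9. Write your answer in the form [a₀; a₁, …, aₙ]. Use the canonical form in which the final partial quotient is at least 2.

⌊-2/9⌋ = -1, remainder 7
⌊9/7⌋ = 1, remainder 2
⌊7/2⌋ = 3, remainder 1
⌊2/1⌋ = 2, remainder 0

[-1; 1, 3, 2]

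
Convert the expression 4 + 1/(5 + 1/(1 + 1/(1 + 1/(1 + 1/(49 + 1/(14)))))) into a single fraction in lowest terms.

49421/11833

Starting at the tail and folding back:
Start with 14.
49 + 1/(14/1) = 49 + 1/14 = 687/14
1 + 1/(687/14) = 1 + 14/687 = 701/687
1 + 1/(701/687) = 1 + 687/701 = 1388/701
1 + 1/(1388/701) = 1 + 701/1388 = 2089/1388
5 + 1/(2089/1388) = 5 + 1388/2089 = 11833/2089
4 + 1/(11833/2089) = 4 + 2089/11833 = 49421/11833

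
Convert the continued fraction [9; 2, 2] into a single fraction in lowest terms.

47/5

a_0 = 9: 9/1
a_1 = 2: 19/2
a_2 = 2: 47/5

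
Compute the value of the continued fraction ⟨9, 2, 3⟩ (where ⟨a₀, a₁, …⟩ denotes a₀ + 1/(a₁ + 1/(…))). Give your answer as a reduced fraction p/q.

Collapse the nested fraction from the inside out:
Start with 3.
2 + 1/(3/1) = 2 + 1/3 = 7/3
9 + 1/(7/3) = 9 + 3/7 = 66/7

66/7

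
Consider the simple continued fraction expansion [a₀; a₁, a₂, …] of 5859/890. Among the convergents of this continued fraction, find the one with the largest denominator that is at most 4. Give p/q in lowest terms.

13/2

a_0 = 6: 6/1  (≤ bound)
a_1 = 1: 7/1  (≤ bound)
a_2 = 1: 13/2  (≤ bound)
a_3 = 2: 33/5  (> 4, stop)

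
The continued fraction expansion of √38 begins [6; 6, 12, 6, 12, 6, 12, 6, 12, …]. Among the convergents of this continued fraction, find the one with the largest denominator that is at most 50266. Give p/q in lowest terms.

202501/32850

a_0 = 6: 6/1  (≤ bound)
a_1 = 6: 37/6  (≤ bound)
a_2 = 12: 450/73  (≤ bound)
a_3 = 6: 2737/444  (≤ bound)
a_4 = 12: 33294/5401  (≤ bound)
a_5 = 6: 202501/32850  (≤ bound)
a_6 = 12: 2463306/399601  (> 50266, stop)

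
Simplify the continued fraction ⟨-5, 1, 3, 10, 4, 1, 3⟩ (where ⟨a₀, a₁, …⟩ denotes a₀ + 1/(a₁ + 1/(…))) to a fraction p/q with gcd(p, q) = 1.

a_0 = -5: -5/1
a_1 = 1: -4/1
a_2 = 3: -17/4
a_3 = 10: -174/41
a_4 = 4: -713/168
a_5 = 1: -887/209
a_6 = 3: -3374/795

-3374/795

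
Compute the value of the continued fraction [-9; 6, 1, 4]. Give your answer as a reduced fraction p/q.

-301/34

Build up convergents one term at a time:
a_0 = -9: -9/1
a_1 = 6: -53/6
a_2 = 1: -62/7
a_3 = 4: -301/34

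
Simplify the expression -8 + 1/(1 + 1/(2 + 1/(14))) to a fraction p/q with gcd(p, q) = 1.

Compute successive convergents:
a_0 = -8: -8/1
a_1 = 1: -7/1
a_2 = 2: -22/3
a_3 = 14: -315/43

-315/43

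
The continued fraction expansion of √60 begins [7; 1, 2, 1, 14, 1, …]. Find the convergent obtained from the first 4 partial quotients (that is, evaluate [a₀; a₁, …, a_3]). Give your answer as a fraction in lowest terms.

a_0 = 7: 7/1
a_1 = 1: 8/1
a_2 = 2: 23/3
a_3 = 1: 31/4

31/4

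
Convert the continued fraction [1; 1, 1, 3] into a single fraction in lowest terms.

Work from the innermost term outward:
Start with 3.
1 + 1/(3/1) = 1 + 1/3 = 4/3
1 + 1/(4/3) = 1 + 3/4 = 7/4
1 + 1/(7/4) = 1 + 4/7 = 11/7

11/7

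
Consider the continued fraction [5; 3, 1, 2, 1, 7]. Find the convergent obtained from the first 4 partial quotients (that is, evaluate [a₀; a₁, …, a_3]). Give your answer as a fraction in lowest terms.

Collapse the nested fraction from the inside out:
Start with 2.
1 + 1/(2/1) = 1 + 1/2 = 3/2
3 + 1/(3/2) = 3 + 2/3 = 11/3
5 + 1/(11/3) = 5 + 3/11 = 58/11

58/11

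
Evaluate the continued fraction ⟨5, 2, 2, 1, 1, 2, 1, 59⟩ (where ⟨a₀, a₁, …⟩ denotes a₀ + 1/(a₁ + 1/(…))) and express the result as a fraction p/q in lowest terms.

13915/2568

a_0 = 5: 5/1
a_1 = 2: 11/2
a_2 = 2: 27/5
a_3 = 1: 38/7
a_4 = 1: 65/12
a_5 = 2: 168/31
a_6 = 1: 233/43
a_7 = 59: 13915/2568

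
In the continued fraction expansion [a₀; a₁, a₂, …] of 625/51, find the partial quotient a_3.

12

Apply division with remainder until the remainder is 0:
⌊625/51⌋ = 12, remainder 13
⌊51/13⌋ = 3, remainder 12
⌊13/12⌋ = 1, remainder 1
⌊12/1⌋ = 12, remainder 0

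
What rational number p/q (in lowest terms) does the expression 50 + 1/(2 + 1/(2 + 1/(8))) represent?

2117/42

Start with 8.
2 + 1/(8/1) = 2 + 1/8 = 17/8
2 + 1/(17/8) = 2 + 8/17 = 42/17
50 + 1/(42/17) = 50 + 17/42 = 2117/42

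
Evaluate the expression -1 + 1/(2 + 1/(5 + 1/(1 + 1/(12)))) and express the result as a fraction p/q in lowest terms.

Start with 12.
1 + 1/(12/1) = 1 + 1/12 = 13/12
5 + 1/(13/12) = 5 + 12/13 = 77/13
2 + 1/(77/13) = 2 + 13/77 = 167/77
-1 + 1/(167/77) = -1 + 77/167 = -90/167

-90/167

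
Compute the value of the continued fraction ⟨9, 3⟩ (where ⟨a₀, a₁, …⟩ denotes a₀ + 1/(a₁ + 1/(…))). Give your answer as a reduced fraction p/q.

Use the convergent recurrence hₖ = aₖ·hₖ₋₁ + hₖ₋₂ (and likewise for the denominators kₖ):
a_0 = 9: 9/1
a_1 = 3: 28/3

28/3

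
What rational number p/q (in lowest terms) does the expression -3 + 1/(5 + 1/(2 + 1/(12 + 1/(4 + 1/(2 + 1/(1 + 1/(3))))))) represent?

-18869/6697

Use the convergent recurrence hₖ = aₖ·hₖ₋₁ + hₖ₋₂ (and likewise for the denominators kₖ):
a_0 = -3: -3/1
a_1 = 5: -14/5
a_2 = 2: -31/11
a_3 = 12: -386/137
a_4 = 4: -1575/559
a_5 = 2: -3536/1255
a_6 = 1: -5111/1814
a_7 = 3: -18869/6697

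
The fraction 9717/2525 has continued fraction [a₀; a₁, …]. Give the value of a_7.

14

9717 = 3·2525 + 2142, so a_0 = 3
2525 = 1·2142 + 383, so a_1 = 1
2142 = 5·383 + 227, so a_2 = 5
383 = 1·227 + 156, so a_3 = 1
227 = 1·156 + 71, so a_4 = 1
156 = 2·71 + 14, so a_5 = 2
71 = 5·14 + 1, so a_6 = 5
14 = 14·1 + 0, so a_7 = 14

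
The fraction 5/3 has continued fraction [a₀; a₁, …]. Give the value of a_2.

2

5 = 1·3 + 2, so a_0 = 1
3 = 1·2 + 1, so a_1 = 1
2 = 2·1 + 0, so a_2 = 2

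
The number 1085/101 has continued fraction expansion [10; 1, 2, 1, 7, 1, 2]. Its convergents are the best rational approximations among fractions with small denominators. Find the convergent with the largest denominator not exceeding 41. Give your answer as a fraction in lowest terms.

376/35

a_0 = 10: 10/1  (≤ bound)
a_1 = 1: 11/1  (≤ bound)
a_2 = 2: 32/3  (≤ bound)
a_3 = 1: 43/4  (≤ bound)
a_4 = 7: 333/31  (≤ bound)
a_5 = 1: 376/35  (≤ bound)
a_6 = 2: 1085/101  (> 41, stop)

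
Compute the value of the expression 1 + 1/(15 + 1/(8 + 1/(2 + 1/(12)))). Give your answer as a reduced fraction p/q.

3417/3205

a_0 = 1: 1/1
a_1 = 15: 16/15
a_2 = 8: 129/121
a_3 = 2: 274/257
a_4 = 12: 3417/3205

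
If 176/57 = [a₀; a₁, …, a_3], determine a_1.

Apply division with remainder until the remainder is 0:
⌊176/57⌋ = 3, remainder 5
⌊57/5⌋ = 11, remainder 2

11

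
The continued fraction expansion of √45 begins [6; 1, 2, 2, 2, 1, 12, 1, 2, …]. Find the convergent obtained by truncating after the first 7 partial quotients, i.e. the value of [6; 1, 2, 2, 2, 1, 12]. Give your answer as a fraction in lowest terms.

Compute successive convergents:
a_0 = 6: 6/1
a_1 = 1: 7/1
a_2 = 2: 20/3
a_3 = 2: 47/7
a_4 = 2: 114/17
a_5 = 1: 161/24
a_6 = 12: 2046/305

2046/305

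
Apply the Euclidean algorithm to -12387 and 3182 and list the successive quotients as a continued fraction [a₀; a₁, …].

-12387 ÷ 3182 → quotient -4, remainder 341
3182 ÷ 341 → quotient 9, remainder 113
341 ÷ 113 → quotient 3, remainder 2
113 ÷ 2 → quotient 56, remainder 1
2 ÷ 1 → quotient 2, remainder 0

[-4; 9, 3, 56, 2]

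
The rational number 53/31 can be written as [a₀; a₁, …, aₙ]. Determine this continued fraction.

[1; 1, 2, 2, 4]

Apply division with remainder until the remainder is 0:
53 ÷ 31 → quotient 1, remainder 22
31 ÷ 22 → quotient 1, remainder 9
22 ÷ 9 → quotient 2, remainder 4
9 ÷ 4 → quotient 2, remainder 1
4 ÷ 1 → quotient 4, remainder 0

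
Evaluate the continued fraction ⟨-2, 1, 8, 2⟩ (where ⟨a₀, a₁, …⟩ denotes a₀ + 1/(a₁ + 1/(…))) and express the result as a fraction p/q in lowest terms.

-21/19

Use the convergent recurrence hₖ = aₖ·hₖ₋₁ + hₖ₋₂ (and likewise for the denominators kₖ):
a_0 = -2: -2/1
a_1 = 1: -1/1
a_2 = 8: -10/9
a_3 = 2: -21/19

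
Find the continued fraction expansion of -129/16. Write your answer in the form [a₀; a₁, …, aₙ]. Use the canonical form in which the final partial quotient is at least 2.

-129 ÷ 16 → quotient -9, remainder 15
16 ÷ 15 → quotient 1, remainder 1
15 ÷ 1 → quotient 15, remainder 0

[-9; 1, 15]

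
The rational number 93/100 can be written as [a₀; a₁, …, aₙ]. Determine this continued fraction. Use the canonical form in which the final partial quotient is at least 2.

[0; 1, 13, 3, 2]

⌊93/100⌋ = 0, remainder 93
⌊100/93⌋ = 1, remainder 7
⌊93/7⌋ = 13, remainder 2
⌊7/2⌋ = 3, remainder 1
⌊2/1⌋ = 2, remainder 0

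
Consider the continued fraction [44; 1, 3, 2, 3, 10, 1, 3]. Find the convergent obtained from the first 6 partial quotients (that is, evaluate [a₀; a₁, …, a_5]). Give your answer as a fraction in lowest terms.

14283/319

a_0 = 44: 44/1
a_1 = 1: 45/1
a_2 = 3: 179/4
a_3 = 2: 403/9
a_4 = 3: 1388/31
a_5 = 10: 14283/319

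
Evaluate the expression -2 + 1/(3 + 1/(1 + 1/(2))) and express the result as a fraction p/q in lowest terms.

Starting at the tail and folding back:
Start with 2.
1 + 1/(2/1) = 1 + 1/2 = 3/2
3 + 1/(3/2) = 3 + 2/3 = 11/3
-2 + 1/(11/3) = -2 + 3/11 = -19/11

-19/11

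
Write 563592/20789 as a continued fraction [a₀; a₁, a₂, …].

[27; 9, 12, 5, 1, 2, 3, 3]

Repeatedly divide and take the remainder:
563592 ÷ 20789 → quotient 27, remainder 2289
20789 ÷ 2289 → quotient 9, remainder 188
2289 ÷ 188 → quotient 12, remainder 33
188 ÷ 33 → quotient 5, remainder 23
33 ÷ 23 → quotient 1, remainder 10
23 ÷ 10 → quotient 2, remainder 3
10 ÷ 3 → quotient 3, remainder 1
3 ÷ 1 → quotient 3, remainder 0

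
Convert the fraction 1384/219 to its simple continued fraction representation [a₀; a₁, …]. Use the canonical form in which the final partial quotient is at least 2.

[6; 3, 7, 1, 3, 2]

⌊1384/219⌋ = 6, remainder 70
⌊219/70⌋ = 3, remainder 9
⌊70/9⌋ = 7, remainder 7
⌊9/7⌋ = 1, remainder 2
⌊7/2⌋ = 3, remainder 1
⌊2/1⌋ = 2, remainder 0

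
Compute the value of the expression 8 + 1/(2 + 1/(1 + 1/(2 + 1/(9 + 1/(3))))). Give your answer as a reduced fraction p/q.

1951/233

a_0 = 8: 8/1
a_1 = 2: 17/2
a_2 = 1: 25/3
a_3 = 2: 67/8
a_4 = 9: 628/75
a_5 = 3: 1951/233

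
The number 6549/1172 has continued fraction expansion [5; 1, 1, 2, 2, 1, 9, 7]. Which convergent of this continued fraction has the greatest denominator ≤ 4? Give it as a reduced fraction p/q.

List convergents until the denominator exceeds the bound:
a_0 = 5: 5/1  (≤ bound)
a_1 = 1: 6/1  (≤ bound)
a_2 = 1: 11/2  (≤ bound)
a_3 = 2: 28/5  (> 4, stop)

11/2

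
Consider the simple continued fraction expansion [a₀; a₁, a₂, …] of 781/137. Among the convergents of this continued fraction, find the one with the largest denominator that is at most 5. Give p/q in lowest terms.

a_0 = 5: 5/1  (≤ bound)
a_1 = 1: 6/1  (≤ bound)
a_2 = 2: 17/3  (≤ bound)
a_3 = 2: 40/7  (> 5, stop)

17/3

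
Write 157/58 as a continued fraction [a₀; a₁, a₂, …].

[2; 1, 2, 2, 2, 3]

157 = 2·58 + 41, so a_0 = 2
58 = 1·41 + 17, so a_1 = 1
41 = 2·17 + 7, so a_2 = 2
17 = 2·7 + 3, so a_3 = 2
7 = 2·3 + 1, so a_4 = 2
3 = 3·1 + 0, so a_5 = 3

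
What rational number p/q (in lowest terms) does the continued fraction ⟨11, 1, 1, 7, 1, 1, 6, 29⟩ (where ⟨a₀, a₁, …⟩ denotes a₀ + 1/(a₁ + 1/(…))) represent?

70259/6093

a_0 = 11: 11/1
a_1 = 1: 12/1
a_2 = 1: 23/2
a_3 = 7: 173/15
a_4 = 1: 196/17
a_5 = 1: 369/32
a_6 = 6: 2410/209
a_7 = 29: 70259/6093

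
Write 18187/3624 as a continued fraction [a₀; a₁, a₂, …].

[5; 54, 11, 6]

Run the Euclidean algorithm, recording each quotient:
⌊18187/3624⌋ = 5, remainder 67
⌊3624/67⌋ = 54, remainder 6
⌊67/6⌋ = 11, remainder 1
⌊6/1⌋ = 6, remainder 0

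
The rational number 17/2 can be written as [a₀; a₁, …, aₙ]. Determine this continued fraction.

⌊17/2⌋ = 8, remainder 1
⌊2/1⌋ = 2, remainder 0

[8; 2]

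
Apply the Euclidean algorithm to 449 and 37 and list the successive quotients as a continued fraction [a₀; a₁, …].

[12; 7, 2, 2]

⌊449/37⌋ = 12, remainder 5
⌊37/5⌋ = 7, remainder 2
⌊5/2⌋ = 2, remainder 1
⌊2/1⌋ = 2, remainder 0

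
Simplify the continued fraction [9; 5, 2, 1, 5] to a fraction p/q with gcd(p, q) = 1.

Start with 5.
1 + 1/(5/1) = 1 + 1/5 = 6/5
2 + 1/(6/5) = 2 + 5/6 = 17/6
5 + 1/(17/6) = 5 + 6/17 = 91/17
9 + 1/(91/17) = 9 + 17/91 = 836/91

836/91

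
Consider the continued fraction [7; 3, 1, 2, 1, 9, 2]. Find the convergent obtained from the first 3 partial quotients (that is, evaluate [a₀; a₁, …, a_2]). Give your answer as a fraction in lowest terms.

Start with 1.
3 + 1/(1/1) = 3 + 1/1 = 4/1
7 + 1/(4/1) = 7 + 1/4 = 29/4

29/4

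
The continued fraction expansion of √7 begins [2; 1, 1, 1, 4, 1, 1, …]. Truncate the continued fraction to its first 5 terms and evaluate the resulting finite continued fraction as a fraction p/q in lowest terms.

37/14

Build up convergents one term at a time:
a_0 = 2: 2/1
a_1 = 1: 3/1
a_2 = 1: 5/2
a_3 = 1: 8/3
a_4 = 4: 37/14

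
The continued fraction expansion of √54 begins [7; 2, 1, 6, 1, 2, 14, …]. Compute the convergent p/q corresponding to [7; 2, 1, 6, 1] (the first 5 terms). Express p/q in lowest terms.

Start with 1.
6 + 1/(1/1) = 6 + 1/1 = 7/1
1 + 1/(7/1) = 1 + 1/7 = 8/7
2 + 1/(8/7) = 2 + 7/8 = 23/8
7 + 1/(23/8) = 7 + 8/23 = 169/23

169/23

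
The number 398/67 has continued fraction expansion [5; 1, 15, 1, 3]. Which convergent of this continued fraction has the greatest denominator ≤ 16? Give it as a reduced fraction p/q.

a_0 = 5: 5/1  (≤ bound)
a_1 = 1: 6/1  (≤ bound)
a_2 = 15: 95/16  (≤ bound)
a_3 = 1: 101/17  (> 16, stop)

95/16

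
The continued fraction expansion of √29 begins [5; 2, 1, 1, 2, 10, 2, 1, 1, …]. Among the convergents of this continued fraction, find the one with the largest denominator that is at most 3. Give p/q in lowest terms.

List convergents until the denominator exceeds the bound:
a_0 = 5: 5/1  (≤ bound)
a_1 = 2: 11/2  (≤ bound)
a_2 = 1: 16/3  (≤ bound)
a_3 = 1: 27/5  (> 3, stop)

16/3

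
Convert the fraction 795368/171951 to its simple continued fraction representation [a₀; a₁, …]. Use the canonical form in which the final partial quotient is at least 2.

795368 ÷ 171951 → quotient 4, remainder 107564
171951 ÷ 107564 → quotient 1, remainder 64387
107564 ÷ 64387 → quotient 1, remainder 43177
64387 ÷ 43177 → quotient 1, remainder 21210
43177 ÷ 21210 → quotient 2, remainder 757
21210 ÷ 757 → quotient 28, remainder 14
757 ÷ 14 → quotient 54, remainder 1
14 ÷ 1 → quotient 14, remainder 0

[4; 1, 1, 1, 2, 28, 54, 14]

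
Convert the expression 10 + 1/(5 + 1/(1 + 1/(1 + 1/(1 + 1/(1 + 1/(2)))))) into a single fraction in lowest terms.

Start with 2.
1 + 1/(2/1) = 1 + 1/2 = 3/2
1 + 1/(3/2) = 1 + 2/3 = 5/3
1 + 1/(5/3) = 1 + 3/5 = 8/5
1 + 1/(8/5) = 1 + 5/8 = 13/8
5 + 1/(13/8) = 5 + 8/13 = 73/13
10 + 1/(73/13) = 10 + 13/73 = 743/73

743/73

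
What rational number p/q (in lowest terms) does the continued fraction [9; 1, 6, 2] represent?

Start with 2.
6 + 1/(2/1) = 6 + 1/2 = 13/2
1 + 1/(13/2) = 1 + 2/13 = 15/13
9 + 1/(15/13) = 9 + 13/15 = 148/15

148/15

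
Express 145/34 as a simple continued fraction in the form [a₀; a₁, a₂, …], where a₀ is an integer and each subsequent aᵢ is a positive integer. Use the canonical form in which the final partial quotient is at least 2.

[4; 3, 1, 3, 2]

145 = 4·34 + 9, so a_0 = 4
34 = 3·9 + 7, so a_1 = 3
9 = 1·7 + 2, so a_2 = 1
7 = 3·2 + 1, so a_3 = 3
2 = 2·1 + 0, so a_4 = 2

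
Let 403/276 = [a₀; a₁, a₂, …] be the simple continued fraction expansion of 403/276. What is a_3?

1

⌊403/276⌋ = 1, remainder 127
⌊276/127⌋ = 2, remainder 22
⌊127/22⌋ = 5, remainder 17
⌊22/17⌋ = 1, remainder 5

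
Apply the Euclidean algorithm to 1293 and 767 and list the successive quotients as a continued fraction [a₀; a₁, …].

[1; 1, 2, 5, 2, 10, 2]

Repeatedly divide and take the remainder:
1293 ÷ 767 → quotient 1, remainder 526
767 ÷ 526 → quotient 1, remainder 241
526 ÷ 241 → quotient 2, remainder 44
241 ÷ 44 → quotient 5, remainder 21
44 ÷ 21 → quotient 2, remainder 2
21 ÷ 2 → quotient 10, remainder 1
2 ÷ 1 → quotient 2, remainder 0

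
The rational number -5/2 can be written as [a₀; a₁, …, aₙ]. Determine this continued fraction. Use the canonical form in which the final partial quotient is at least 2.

Run the Euclidean algorithm, recording each quotient:
-5 = -3·2 + 1, so a_0 = -3
2 = 2·1 + 0, so a_1 = 2

[-3; 2]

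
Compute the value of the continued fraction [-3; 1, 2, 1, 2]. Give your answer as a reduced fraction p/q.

a_0 = -3: -3/1
a_1 = 1: -2/1
a_2 = 2: -7/3
a_3 = 1: -9/4
a_4 = 2: -25/11

-25/11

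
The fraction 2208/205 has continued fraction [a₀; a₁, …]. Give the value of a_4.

Run the Euclidean algorithm, recording each quotient:
⌊2208/205⌋ = 10, remainder 158
⌊205/158⌋ = 1, remainder 47
⌊158/47⌋ = 3, remainder 17
⌊47/17⌋ = 2, remainder 13
⌊17/13⌋ = 1, remainder 4

1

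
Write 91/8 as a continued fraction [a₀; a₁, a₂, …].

[11; 2, 1, 2]

91 ÷ 8 → quotient 11, remainder 3
8 ÷ 3 → quotient 2, remainder 2
3 ÷ 2 → quotient 1, remainder 1
2 ÷ 1 → quotient 2, remainder 0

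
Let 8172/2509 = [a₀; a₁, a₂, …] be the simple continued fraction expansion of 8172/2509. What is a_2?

Apply division with remainder until the remainder is 0:
8172 = 3·2509 + 645, so a_0 = 3
2509 = 3·645 + 574, so a_1 = 3
645 = 1·574 + 71, so a_2 = 1

1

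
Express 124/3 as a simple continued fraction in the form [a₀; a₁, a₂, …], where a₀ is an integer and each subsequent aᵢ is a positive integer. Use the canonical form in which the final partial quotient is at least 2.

124 ÷ 3 → quotient 41, remainder 1
3 ÷ 1 → quotient 3, remainder 0

[41; 3]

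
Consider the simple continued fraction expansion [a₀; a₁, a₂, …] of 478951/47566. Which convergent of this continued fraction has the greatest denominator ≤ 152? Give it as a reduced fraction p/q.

a_0 = 10: 10/1  (≤ bound)
a_1 = 14: 141/14  (≤ bound)
a_2 = 2: 292/29  (≤ bound)
a_3 = 4: 1309/130  (≤ bound)
a_4 = 1: 1601/159  (> 152, stop)

1309/130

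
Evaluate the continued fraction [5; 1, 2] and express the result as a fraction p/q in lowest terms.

Collapse the nested fraction from the inside out:
Start with 2.
1 + 1/(2/1) = 1 + 1/2 = 3/2
5 + 1/(3/2) = 5 + 2/3 = 17/3

17/3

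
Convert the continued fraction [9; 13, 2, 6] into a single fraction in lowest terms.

Start with 6.
2 + 1/(6/1) = 2 + 1/6 = 13/6
13 + 1/(13/6) = 13 + 6/13 = 175/13
9 + 1/(175/13) = 9 + 13/175 = 1588/175

1588/175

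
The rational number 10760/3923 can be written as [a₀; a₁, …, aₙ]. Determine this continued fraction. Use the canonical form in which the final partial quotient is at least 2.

[2; 1, 2, 1, 7, 1, 13, 8]

10760 ÷ 3923 → quotient 2, remainder 2914
3923 ÷ 2914 → quotient 1, remainder 1009
2914 ÷ 1009 → quotient 2, remainder 896
1009 ÷ 896 → quotient 1, remainder 113
896 ÷ 113 → quotient 7, remainder 105
113 ÷ 105 → quotient 1, remainder 8
105 ÷ 8 → quotient 13, remainder 1
8 ÷ 1 → quotient 8, remainder 0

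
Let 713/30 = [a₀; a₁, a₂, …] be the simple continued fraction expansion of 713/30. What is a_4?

2

713 ÷ 30 → quotient 23, remainder 23
30 ÷ 23 → quotient 1, remainder 7
23 ÷ 7 → quotient 3, remainder 2
7 ÷ 2 → quotient 3, remainder 1
2 ÷ 1 → quotient 2, remainder 0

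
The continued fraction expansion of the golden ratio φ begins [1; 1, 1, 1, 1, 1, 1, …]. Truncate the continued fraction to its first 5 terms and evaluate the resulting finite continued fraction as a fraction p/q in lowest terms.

a_0 = 1: 1/1
a_1 = 1: 2/1
a_2 = 1: 3/2
a_3 = 1: 5/3
a_4 = 1: 8/5

8/5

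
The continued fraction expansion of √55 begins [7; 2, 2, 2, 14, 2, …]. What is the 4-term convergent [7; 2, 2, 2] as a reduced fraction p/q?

89/12

Start with 2.
2 + 1/(2/1) = 2 + 1/2 = 5/2
2 + 1/(5/2) = 2 + 2/5 = 12/5
7 + 1/(12/5) = 7 + 5/12 = 89/12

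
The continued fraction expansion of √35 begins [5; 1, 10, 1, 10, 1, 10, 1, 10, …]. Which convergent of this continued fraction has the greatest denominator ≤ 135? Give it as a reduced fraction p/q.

775/131

List convergents until the denominator exceeds the bound:
a_0 = 5: 5/1  (≤ bound)
a_1 = 1: 6/1  (≤ bound)
a_2 = 10: 65/11  (≤ bound)
a_3 = 1: 71/12  (≤ bound)
a_4 = 10: 775/131  (≤ bound)
a_5 = 1: 846/143  (> 135, stop)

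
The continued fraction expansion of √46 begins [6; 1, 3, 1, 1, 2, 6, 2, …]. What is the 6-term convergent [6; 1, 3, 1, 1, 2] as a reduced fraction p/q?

156/23

a_0 = 6: 6/1
a_1 = 1: 7/1
a_2 = 3: 27/4
a_3 = 1: 34/5
a_4 = 1: 61/9
a_5 = 2: 156/23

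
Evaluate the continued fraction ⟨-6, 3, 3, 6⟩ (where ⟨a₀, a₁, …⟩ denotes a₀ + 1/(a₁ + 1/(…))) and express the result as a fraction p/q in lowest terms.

Use the convergent recurrence hₖ = aₖ·hₖ₋₁ + hₖ₋₂ (and likewise for the denominators kₖ):
a_0 = -6: -6/1
a_1 = 3: -17/3
a_2 = 3: -57/10
a_3 = 6: -359/63

-359/63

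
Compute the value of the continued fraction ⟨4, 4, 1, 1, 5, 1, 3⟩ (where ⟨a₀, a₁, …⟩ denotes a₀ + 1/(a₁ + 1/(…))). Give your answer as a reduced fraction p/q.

958/227

a_0 = 4: 4/1
a_1 = 4: 17/4
a_2 = 1: 21/5
a_3 = 1: 38/9
a_4 = 5: 211/50
a_5 = 1: 249/59
a_6 = 3: 958/227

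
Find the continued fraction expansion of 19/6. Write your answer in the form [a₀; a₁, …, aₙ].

[3; 6]

⌊19/6⌋ = 3, remainder 1
⌊6/1⌋ = 6, remainder 0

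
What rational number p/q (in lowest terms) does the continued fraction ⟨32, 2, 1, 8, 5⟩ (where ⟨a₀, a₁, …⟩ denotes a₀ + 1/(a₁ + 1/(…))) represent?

Work from the innermost term outward:
Start with 5.
8 + 1/(5/1) = 8 + 1/5 = 41/5
1 + 1/(41/5) = 1 + 5/41 = 46/41
2 + 1/(46/41) = 2 + 41/46 = 133/46
32 + 1/(133/46) = 32 + 46/133 = 4302/133

4302/133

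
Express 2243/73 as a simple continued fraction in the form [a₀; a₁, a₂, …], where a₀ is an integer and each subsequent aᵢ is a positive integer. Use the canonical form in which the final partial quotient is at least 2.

⌊2243/73⌋ = 30, remainder 53
⌊73/53⌋ = 1, remainder 20
⌊53/20⌋ = 2, remainder 13
⌊20/13⌋ = 1, remainder 7
⌊13/7⌋ = 1, remainder 6
⌊7/6⌋ = 1, remainder 1
⌊6/1⌋ = 6, remainder 0

[30; 1, 2, 1, 1, 1, 6]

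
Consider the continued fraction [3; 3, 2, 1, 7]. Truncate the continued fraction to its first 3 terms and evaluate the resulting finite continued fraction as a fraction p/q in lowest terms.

Compute successive convergents:
a_0 = 3: 3/1
a_1 = 3: 10/3
a_2 = 2: 23/7

23/7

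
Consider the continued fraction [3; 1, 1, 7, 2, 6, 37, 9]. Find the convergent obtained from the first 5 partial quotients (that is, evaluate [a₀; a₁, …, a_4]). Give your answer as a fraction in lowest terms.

113/32

a_0 = 3: 3/1
a_1 = 1: 4/1
a_2 = 1: 7/2
a_3 = 7: 53/15
a_4 = 2: 113/32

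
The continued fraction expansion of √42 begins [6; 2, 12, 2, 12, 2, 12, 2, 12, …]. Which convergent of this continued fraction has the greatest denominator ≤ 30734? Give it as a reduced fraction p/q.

List convergents until the denominator exceeds the bound:
a_0 = 6: 6/1  (≤ bound)
a_1 = 2: 13/2  (≤ bound)
a_2 = 12: 162/25  (≤ bound)
a_3 = 2: 337/52  (≤ bound)
a_4 = 12: 4206/649  (≤ bound)
a_5 = 2: 8749/1350  (≤ bound)
a_6 = 12: 109194/16849  (≤ bound)
a_7 = 2: 227137/35048  (> 30734, stop)

109194/16849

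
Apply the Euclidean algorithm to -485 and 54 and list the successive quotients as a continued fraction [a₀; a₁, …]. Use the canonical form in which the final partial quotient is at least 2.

Repeatedly divide and take the remainder:
-485 ÷ 54 → quotient -9, remainder 1
54 ÷ 1 → quotient 54, remainder 0

[-9; 54]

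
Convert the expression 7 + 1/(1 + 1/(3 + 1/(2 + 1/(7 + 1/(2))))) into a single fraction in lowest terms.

Start with 2.
7 + 1/(2/1) = 7 + 1/2 = 15/2
2 + 1/(15/2) = 2 + 2/15 = 32/15
3 + 1/(32/15) = 3 + 15/32 = 111/32
1 + 1/(111/32) = 1 + 32/111 = 143/111
7 + 1/(143/111) = 7 + 111/143 = 1112/143

1112/143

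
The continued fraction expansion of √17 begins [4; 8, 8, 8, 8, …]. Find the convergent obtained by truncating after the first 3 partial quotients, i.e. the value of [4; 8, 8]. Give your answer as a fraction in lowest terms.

Build up convergents one term at a time:
a_0 = 4: 4/1
a_1 = 8: 33/8
a_2 = 8: 268/65

268/65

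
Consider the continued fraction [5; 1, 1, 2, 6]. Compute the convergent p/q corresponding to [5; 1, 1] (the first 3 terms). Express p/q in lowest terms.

11/2

a_0 = 5: 5/1
a_1 = 1: 6/1
a_2 = 1: 11/2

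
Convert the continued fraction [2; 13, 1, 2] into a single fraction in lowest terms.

Start with 2.
1 + 1/(2/1) = 1 + 1/2 = 3/2
13 + 1/(3/2) = 13 + 2/3 = 41/3
2 + 1/(41/3) = 2 + 3/41 = 85/41

85/41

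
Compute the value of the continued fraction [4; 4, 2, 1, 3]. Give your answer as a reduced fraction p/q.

203/48

Collapse the nested fraction from the inside out:
Start with 3.
1 + 1/(3/1) = 1 + 1/3 = 4/3
2 + 1/(4/3) = 2 + 3/4 = 11/4
4 + 1/(11/4) = 4 + 4/11 = 48/11
4 + 1/(48/11) = 4 + 11/48 = 203/48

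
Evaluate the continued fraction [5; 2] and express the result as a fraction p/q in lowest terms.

Start with 2.
5 + 1/(2/1) = 5 + 1/2 = 11/2

11/2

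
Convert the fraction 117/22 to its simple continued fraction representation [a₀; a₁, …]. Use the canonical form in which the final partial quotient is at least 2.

[5; 3, 7]

117 ÷ 22 → quotient 5, remainder 7
22 ÷ 7 → quotient 3, remainder 1
7 ÷ 1 → quotient 7, remainder 0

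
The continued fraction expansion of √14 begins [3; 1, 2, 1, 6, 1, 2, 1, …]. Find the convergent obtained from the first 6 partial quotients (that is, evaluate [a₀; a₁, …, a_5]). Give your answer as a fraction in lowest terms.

116/31

Start with 1.
6 + 1/(1/1) = 6 + 1/1 = 7/1
1 + 1/(7/1) = 1 + 1/7 = 8/7
2 + 1/(8/7) = 2 + 7/8 = 23/8
1 + 1/(23/8) = 1 + 8/23 = 31/23
3 + 1/(31/23) = 3 + 23/31 = 116/31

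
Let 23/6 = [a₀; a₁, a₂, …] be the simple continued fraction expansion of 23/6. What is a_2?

23 = 3·6 + 5, so a_0 = 3
6 = 1·5 + 1, so a_1 = 1
5 = 5·1 + 0, so a_2 = 5

5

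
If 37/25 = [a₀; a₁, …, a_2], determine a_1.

2

37 ÷ 25 → quotient 1, remainder 12
25 ÷ 12 → quotient 2, remainder 1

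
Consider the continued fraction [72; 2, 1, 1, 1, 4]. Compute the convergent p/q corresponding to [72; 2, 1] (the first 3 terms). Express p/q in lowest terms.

217/3

Start with 1.
2 + 1/(1/1) = 2 + 1/1 = 3/1
72 + 1/(3/1) = 72 + 1/3 = 217/3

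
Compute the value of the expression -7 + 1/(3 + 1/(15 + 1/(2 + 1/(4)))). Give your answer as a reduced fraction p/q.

-2843/426

a_0 = -7: -7/1
a_1 = 3: -20/3
a_2 = 15: -307/46
a_3 = 2: -634/95
a_4 = 4: -2843/426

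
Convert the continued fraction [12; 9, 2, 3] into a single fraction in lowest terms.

a_0 = 12: 12/1
a_1 = 9: 109/9
a_2 = 2: 230/19
a_3 = 3: 799/66

799/66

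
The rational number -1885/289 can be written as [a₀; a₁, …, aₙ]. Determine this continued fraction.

[-7; 2, 10, 1, 1, 1, 1, 2]

-1885 = -7·289 + 138, so a_0 = -7
289 = 2·138 + 13, so a_1 = 2
138 = 10·13 + 8, so a_2 = 10
13 = 1·8 + 5, so a_3 = 1
8 = 1·5 + 3, so a_4 = 1
5 = 1·3 + 2, so a_5 = 1
3 = 1·2 + 1, so a_6 = 1
2 = 2·1 + 0, so a_7 = 2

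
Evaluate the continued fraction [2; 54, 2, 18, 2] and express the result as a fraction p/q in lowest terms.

a_0 = 2: 2/1
a_1 = 54: 109/54
a_2 = 2: 220/109
a_3 = 18: 4069/2016
a_4 = 2: 8358/4141

8358/4141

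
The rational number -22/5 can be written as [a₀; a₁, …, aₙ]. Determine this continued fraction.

⌊-22/5⌋ = -5, remainder 3
⌊5/3⌋ = 1, remainder 2
⌊3/2⌋ = 1, remainder 1
⌊2/1⌋ = 2, remainder 0

[-5; 1, 1, 2]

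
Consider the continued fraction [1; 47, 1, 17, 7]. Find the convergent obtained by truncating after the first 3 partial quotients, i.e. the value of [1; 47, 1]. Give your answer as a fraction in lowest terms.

Use the convergent recurrence hₖ = aₖ·hₖ₋₁ + hₖ₋₂ (and likewise for the denominators kₖ):
a_0 = 1: 1/1
a_1 = 47: 48/47
a_2 = 1: 49/48

49/48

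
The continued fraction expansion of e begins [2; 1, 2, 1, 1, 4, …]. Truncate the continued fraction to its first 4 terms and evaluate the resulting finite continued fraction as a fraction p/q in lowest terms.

11/4

Start with 1.
2 + 1/(1/1) = 2 + 1/1 = 3/1
1 + 1/(3/1) = 1 + 1/3 = 4/3
2 + 1/(4/3) = 2 + 3/4 = 11/4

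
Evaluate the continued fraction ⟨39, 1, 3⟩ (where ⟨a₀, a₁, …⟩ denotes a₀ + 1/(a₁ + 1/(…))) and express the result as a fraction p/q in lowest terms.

Build up convergents one term at a time:
a_0 = 39: 39/1
a_1 = 1: 40/1
a_2 = 3: 159/4

159/4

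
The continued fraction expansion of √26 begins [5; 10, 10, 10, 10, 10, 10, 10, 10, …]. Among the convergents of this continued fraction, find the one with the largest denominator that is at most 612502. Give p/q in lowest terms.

530451/104030

a_0 = 5: 5/1  (≤ bound)
a_1 = 10: 51/10  (≤ bound)
a_2 = 10: 515/101  (≤ bound)
a_3 = 10: 5201/1020  (≤ bound)
a_4 = 10: 52525/10301  (≤ bound)
a_5 = 10: 530451/104030  (≤ bound)
a_6 = 10: 5357035/1050601  (> 612502, stop)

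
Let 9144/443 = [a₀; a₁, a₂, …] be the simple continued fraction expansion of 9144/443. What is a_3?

1

Repeatedly divide and take the remainder:
⌊9144/443⌋ = 20, remainder 284
⌊443/284⌋ = 1, remainder 159
⌊284/159⌋ = 1, remainder 125
⌊159/125⌋ = 1, remainder 34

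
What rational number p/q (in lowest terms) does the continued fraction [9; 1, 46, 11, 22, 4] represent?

a_0 = 9: 9/1
a_1 = 1: 10/1
a_2 = 46: 469/47
a_3 = 11: 5169/518
a_4 = 22: 114187/11443
a_5 = 4: 461917/46290

461917/46290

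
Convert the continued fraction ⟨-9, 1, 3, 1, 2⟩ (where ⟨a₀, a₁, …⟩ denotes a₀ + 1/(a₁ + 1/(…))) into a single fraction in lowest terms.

-115/14

Starting at the tail and folding back:
Start with 2.
1 + 1/(2/1) = 1 + 1/2 = 3/2
3 + 1/(3/2) = 3 + 2/3 = 11/3
1 + 1/(11/3) = 1 + 3/11 = 14/11
-9 + 1/(14/11) = -9 + 11/14 = -115/14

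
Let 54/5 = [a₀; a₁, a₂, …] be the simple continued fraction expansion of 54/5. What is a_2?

⌊54/5⌋ = 10, remainder 4
⌊5/4⌋ = 1, remainder 1
⌊4/1⌋ = 4, remainder 0

4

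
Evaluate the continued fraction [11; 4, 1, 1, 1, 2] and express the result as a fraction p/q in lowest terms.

415/37

a_0 = 11: 11/1
a_1 = 4: 45/4
a_2 = 1: 56/5
a_3 = 1: 101/9
a_4 = 1: 157/14
a_5 = 2: 415/37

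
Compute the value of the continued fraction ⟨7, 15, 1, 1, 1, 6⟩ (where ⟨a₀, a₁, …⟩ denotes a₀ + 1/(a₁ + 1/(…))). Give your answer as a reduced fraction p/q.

2211/313

Compute successive convergents:
a_0 = 7: 7/1
a_1 = 15: 106/15
a_2 = 1: 113/16
a_3 = 1: 219/31
a_4 = 1: 332/47
a_5 = 6: 2211/313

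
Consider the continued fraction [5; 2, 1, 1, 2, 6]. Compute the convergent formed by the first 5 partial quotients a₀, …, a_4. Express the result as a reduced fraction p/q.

Use the convergent recurrence hₖ = aₖ·hₖ₋₁ + hₖ₋₂ (and likewise for the denominators kₖ):
a_0 = 5: 5/1
a_1 = 2: 11/2
a_2 = 1: 16/3
a_3 = 1: 27/5
a_4 = 2: 70/13

70/13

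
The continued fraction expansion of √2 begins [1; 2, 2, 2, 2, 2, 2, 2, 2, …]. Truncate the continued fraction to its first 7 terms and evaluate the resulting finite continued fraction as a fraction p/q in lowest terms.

Use the convergent recurrence hₖ = aₖ·hₖ₋₁ + hₖ₋₂ (and likewise for the denominators kₖ):
a_0 = 1: 1/1
a_1 = 2: 3/2
a_2 = 2: 7/5
a_3 = 2: 17/12
a_4 = 2: 41/29
a_5 = 2: 99/70
a_6 = 2: 239/169

239/169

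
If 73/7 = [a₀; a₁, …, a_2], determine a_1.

⌊73/7⌋ = 10, remainder 3
⌊7/3⌋ = 2, remainder 1

2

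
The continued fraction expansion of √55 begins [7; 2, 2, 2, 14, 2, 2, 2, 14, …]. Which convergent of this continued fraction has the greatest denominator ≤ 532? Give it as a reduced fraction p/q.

a_0 = 7: 7/1  (≤ bound)
a_1 = 2: 15/2  (≤ bound)
a_2 = 2: 37/5  (≤ bound)
a_3 = 2: 89/12  (≤ bound)
a_4 = 14: 1283/173  (≤ bound)
a_5 = 2: 2655/358  (≤ bound)
a_6 = 2: 6593/889  (> 532, stop)

2655/358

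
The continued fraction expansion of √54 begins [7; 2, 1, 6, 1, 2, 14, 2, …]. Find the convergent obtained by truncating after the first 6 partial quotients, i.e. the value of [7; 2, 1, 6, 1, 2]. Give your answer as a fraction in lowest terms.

485/66

Start with 2.
1 + 1/(2/1) = 1 + 1/2 = 3/2
6 + 1/(3/2) = 6 + 2/3 = 20/3
1 + 1/(20/3) = 1 + 3/20 = 23/20
2 + 1/(23/20) = 2 + 20/23 = 66/23
7 + 1/(66/23) = 7 + 23/66 = 485/66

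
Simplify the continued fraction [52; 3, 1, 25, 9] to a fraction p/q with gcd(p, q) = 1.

48647/931

Work from the innermost term outward:
Start with 9.
25 + 1/(9/1) = 25 + 1/9 = 226/9
1 + 1/(226/9) = 1 + 9/226 = 235/226
3 + 1/(235/226) = 3 + 226/235 = 931/235
52 + 1/(931/235) = 52 + 235/931 = 48647/931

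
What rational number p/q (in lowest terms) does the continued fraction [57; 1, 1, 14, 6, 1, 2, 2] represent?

Use the convergent recurrence hₖ = aₖ·hₖ₋₁ + hₖ₋₂ (and likewise for the denominators kₖ):
a_0 = 57: 57/1
a_1 = 1: 58/1
a_2 = 1: 115/2
a_3 = 14: 1668/29
a_4 = 6: 10123/176
a_5 = 1: 11791/205
a_6 = 2: 33705/586
a_7 = 2: 79201/1377

79201/1377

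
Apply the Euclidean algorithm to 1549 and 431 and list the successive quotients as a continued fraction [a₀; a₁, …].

1549 = 3·431 + 256, so a_0 = 3
431 = 1·256 + 175, so a_1 = 1
256 = 1·175 + 81, so a_2 = 1
175 = 2·81 + 13, so a_3 = 2
81 = 6·13 + 3, so a_4 = 6
13 = 4·3 + 1, so a_5 = 4
3 = 3·1 + 0, so a_6 = 3

[3; 1, 1, 2, 6, 4, 3]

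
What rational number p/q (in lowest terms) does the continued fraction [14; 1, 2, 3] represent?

147/10

a_0 = 14: 14/1
a_1 = 1: 15/1
a_2 = 2: 44/3
a_3 = 3: 147/10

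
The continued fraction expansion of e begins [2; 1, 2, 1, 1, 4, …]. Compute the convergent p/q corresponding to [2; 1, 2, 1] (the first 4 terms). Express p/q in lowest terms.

11/4

Start with 1.
2 + 1/(1/1) = 2 + 1/1 = 3/1
1 + 1/(3/1) = 1 + 1/3 = 4/3
2 + 1/(4/3) = 2 + 3/4 = 11/4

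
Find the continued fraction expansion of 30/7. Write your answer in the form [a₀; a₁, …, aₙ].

[4; 3, 2]

⌊30/7⌋ = 4, remainder 2
⌊7/2⌋ = 3, remainder 1
⌊2/1⌋ = 2, remainder 0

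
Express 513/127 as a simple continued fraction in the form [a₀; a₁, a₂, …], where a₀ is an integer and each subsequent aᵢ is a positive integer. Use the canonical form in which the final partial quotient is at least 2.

⌊513/127⌋ = 4, remainder 5
⌊127/5⌋ = 25, remainder 2
⌊5/2⌋ = 2, remainder 1
⌊2/1⌋ = 2, remainder 0

[4; 25, 2, 2]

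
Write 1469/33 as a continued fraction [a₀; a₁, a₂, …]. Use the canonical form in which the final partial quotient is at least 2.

[44; 1, 1, 16]

1469 ÷ 33 → quotient 44, remainder 17
33 ÷ 17 → quotient 1, remainder 16
17 ÷ 16 → quotient 1, remainder 1
16 ÷ 1 → quotient 16, remainder 0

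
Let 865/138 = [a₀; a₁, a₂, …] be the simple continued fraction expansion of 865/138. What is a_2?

⌊865/138⌋ = 6, remainder 37
⌊138/37⌋ = 3, remainder 27
⌊37/27⌋ = 1, remainder 10

1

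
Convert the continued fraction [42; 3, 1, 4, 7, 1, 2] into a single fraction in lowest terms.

Start with 2.
1 + 1/(2/1) = 1 + 1/2 = 3/2
7 + 1/(3/2) = 7 + 2/3 = 23/3
4 + 1/(23/3) = 4 + 3/23 = 95/23
1 + 1/(95/23) = 1 + 23/95 = 118/95
3 + 1/(118/95) = 3 + 95/118 = 449/118
42 + 1/(449/118) = 42 + 118/449 = 18976/449

18976/449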